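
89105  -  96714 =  - 7609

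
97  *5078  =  492566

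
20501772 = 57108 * 359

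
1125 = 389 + 736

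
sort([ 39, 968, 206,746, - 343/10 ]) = [-343/10, 39, 206, 746 , 968 ] 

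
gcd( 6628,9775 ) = 1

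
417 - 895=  -478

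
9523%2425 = 2248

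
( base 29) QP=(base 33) nk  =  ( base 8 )1413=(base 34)MV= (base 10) 779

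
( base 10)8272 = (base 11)6240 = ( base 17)1BAA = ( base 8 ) 20120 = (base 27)B9A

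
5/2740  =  1/548 = 0.00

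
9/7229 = 9/7229= 0.00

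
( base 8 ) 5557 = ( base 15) D02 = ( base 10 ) 2927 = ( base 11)2221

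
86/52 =43/26  =  1.65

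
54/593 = 54/593 = 0.09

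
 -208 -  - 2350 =2142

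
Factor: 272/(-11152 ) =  -41^( - 1 ) = -1/41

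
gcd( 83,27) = 1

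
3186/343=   3186/343   =  9.29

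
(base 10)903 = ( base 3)1020110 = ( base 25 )1B3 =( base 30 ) 103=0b1110000111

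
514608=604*852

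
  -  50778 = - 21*2418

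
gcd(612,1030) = 2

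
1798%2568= 1798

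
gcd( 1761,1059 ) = 3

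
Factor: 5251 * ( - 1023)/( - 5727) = 11^1*23^( - 1 )*31^1*59^1*83^( - 1 )*89^1 =1790591/1909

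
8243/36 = 228 + 35/36 = 228.97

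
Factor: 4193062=2^1*37^1*56663^1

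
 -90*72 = -6480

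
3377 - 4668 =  - 1291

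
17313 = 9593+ 7720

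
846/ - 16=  - 53  +  1/8 = - 52.88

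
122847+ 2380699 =2503546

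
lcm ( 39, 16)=624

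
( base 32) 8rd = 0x236d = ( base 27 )CBO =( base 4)2031231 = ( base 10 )9069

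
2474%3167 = 2474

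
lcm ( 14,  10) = 70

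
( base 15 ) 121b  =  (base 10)3851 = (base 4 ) 330023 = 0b111100001011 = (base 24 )6gb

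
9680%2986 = 722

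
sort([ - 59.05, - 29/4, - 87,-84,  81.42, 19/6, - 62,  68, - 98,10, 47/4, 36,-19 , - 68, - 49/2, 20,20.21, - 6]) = [-98, - 87, - 84, - 68, - 62, - 59.05,-49/2, - 19, - 29/4, - 6, 19/6, 10,47/4, 20, 20.21,36, 68, 81.42]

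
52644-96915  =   -44271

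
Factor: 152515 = 5^1*11^1*47^1 * 59^1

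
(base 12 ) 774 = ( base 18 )36G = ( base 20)2eg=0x448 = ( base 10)1096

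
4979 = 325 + 4654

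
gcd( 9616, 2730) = 2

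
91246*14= 1277444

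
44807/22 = 44807/22 = 2036.68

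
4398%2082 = 234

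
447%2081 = 447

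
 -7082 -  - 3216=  - 3866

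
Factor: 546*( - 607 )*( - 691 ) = 2^1*3^1*7^1*13^1*607^1 * 691^1 = 229012602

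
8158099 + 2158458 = 10316557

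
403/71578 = 31/5506=0.01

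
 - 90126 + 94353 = 4227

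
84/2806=42/1403 = 0.03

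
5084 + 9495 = 14579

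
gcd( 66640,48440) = 280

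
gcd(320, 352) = 32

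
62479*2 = 124958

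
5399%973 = 534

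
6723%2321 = 2081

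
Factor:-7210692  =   - 2^2*3^2*200297^1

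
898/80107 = 898/80107 = 0.01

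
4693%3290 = 1403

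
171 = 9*19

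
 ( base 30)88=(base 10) 248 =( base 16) F8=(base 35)73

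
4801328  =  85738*56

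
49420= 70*706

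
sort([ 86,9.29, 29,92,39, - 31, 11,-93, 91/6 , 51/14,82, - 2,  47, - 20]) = [ - 93, - 31,  -  20,-2, 51/14,9.29,11,91/6,  29, 39 , 47 , 82,86,92]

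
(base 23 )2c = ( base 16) 3a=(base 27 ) 24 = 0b111010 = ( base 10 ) 58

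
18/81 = 2/9 = 0.22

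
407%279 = 128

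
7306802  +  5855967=13162769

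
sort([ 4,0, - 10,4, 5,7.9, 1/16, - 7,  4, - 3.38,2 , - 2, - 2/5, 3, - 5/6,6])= [ - 10,-7, - 3.38,-2,  -  5/6,-2/5,0,1/16,2,3,4,4,4,5,6,7.9] 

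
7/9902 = 7/9902 = 0.00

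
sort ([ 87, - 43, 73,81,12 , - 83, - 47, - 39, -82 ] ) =[ - 83,-82,-47, - 43,- 39,  12,73,81,87] 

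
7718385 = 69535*111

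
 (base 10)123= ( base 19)69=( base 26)4j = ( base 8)173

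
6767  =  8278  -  1511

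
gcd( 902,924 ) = 22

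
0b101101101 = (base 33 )b2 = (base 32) bd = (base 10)365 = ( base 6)1405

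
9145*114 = 1042530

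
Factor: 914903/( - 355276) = -2^(  -  2)*11^1*31^1 * 2683^1 * 88819^(  -  1)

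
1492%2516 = 1492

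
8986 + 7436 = 16422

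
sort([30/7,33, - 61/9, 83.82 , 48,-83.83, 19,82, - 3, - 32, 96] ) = [-83.83,- 32,  -  61/9 ,  -  3,30/7, 19, 33,48,82, 83.82, 96 ]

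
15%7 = 1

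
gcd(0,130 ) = 130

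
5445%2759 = 2686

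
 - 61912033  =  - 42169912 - 19742121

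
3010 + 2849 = 5859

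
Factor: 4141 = 41^1 * 101^1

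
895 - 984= -89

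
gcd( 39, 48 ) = 3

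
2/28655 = 2/28655 = 0.00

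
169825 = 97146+72679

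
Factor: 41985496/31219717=2^3*7^1 * 19^( - 1 )*23^(- 1) * 199^(-1 )*359^( - 1 )*749741^1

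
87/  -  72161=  - 87/72161 =-0.00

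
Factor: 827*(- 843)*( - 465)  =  3^2*5^1*31^1*281^1*827^1 = 324179865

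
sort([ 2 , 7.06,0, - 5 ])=[ - 5,0, 2, 7.06]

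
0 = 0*4355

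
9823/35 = 9823/35 =280.66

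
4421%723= 83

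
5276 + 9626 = 14902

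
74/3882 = 37/1941=0.02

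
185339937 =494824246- 309484309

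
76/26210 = 38/13105 = 0.00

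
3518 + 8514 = 12032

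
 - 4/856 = -1 + 213/214 = - 0.00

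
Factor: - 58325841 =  - 3^2*7^1*331^1*2797^1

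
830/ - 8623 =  - 830/8623 = - 0.10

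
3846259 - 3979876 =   -  133617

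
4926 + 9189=14115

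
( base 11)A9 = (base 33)3k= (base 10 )119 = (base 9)142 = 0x77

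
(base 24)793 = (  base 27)5MC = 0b1000010011011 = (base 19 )bee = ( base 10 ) 4251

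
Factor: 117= 3^2 * 13^1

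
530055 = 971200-441145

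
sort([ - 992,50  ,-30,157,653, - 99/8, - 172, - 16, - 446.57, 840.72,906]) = [ - 992, - 446.57,-172, - 30, - 16, - 99/8, 50 , 157, 653,840.72, 906]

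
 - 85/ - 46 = 1 + 39/46  =  1.85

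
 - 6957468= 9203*(- 756)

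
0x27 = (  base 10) 39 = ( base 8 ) 47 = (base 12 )33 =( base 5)124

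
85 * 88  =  7480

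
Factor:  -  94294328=  -  2^3*257^1*45863^1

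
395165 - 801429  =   - 406264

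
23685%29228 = 23685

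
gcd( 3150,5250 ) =1050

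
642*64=41088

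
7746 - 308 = 7438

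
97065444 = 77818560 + 19246884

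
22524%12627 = 9897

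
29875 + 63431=93306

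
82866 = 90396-7530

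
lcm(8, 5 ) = 40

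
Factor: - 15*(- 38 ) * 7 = 2^1 * 3^1*5^1* 7^1*19^1 =3990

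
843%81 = 33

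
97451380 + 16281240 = 113732620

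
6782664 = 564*12026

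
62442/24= 2601 + 3/4 = 2601.75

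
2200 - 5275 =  - 3075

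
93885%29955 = 4020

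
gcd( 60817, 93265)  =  1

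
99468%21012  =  15420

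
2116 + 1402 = 3518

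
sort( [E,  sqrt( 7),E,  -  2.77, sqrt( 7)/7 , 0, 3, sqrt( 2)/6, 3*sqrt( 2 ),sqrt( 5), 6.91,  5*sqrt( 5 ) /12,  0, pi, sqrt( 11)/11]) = [ - 2.77  ,  0, 0,sqrt( 2)/6, sqrt( 11)/11 , sqrt( 7)/7, 5*sqrt( 5)/12, sqrt( 5), sqrt ( 7),  E,E, 3, pi,  3*sqrt(2), 6.91 ] 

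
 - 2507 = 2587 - 5094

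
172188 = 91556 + 80632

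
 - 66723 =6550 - 73273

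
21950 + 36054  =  58004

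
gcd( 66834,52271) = 1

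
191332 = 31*6172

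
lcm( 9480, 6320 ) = 18960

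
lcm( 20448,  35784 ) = 143136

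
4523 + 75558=80081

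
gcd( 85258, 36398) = 2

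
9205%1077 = 589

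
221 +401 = 622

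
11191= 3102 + 8089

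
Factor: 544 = 2^5*17^1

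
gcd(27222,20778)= 6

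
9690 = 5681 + 4009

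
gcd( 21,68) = 1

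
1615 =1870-255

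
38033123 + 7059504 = 45092627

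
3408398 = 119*28642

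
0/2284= 0 = 0.00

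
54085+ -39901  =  14184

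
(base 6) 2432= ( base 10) 596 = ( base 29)KG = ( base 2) 1001010100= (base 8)1124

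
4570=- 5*(-914)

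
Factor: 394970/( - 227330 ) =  - 179^(-1)*311^1  =  -311/179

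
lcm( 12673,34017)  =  646323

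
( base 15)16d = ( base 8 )510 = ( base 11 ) 279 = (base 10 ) 328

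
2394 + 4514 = 6908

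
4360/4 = 1090 = 1090.00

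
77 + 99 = 176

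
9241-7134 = 2107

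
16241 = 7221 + 9020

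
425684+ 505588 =931272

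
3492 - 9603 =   -  6111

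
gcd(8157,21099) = 3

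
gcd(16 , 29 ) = 1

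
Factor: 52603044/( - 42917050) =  -26301522/21458525  =  -  2^1*3^1* 5^ ( -2)*11^( - 1)*13^1*449^1 * 751^1*78031^( - 1)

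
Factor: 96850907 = 23^2*223^1*821^1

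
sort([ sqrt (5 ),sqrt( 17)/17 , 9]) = [sqrt( 17) /17,sqrt( 5),9] 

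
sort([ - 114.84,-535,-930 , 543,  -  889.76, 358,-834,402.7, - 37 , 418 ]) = [-930 , - 889.76, - 834 ,-535,-114.84, - 37,358, 402.7,418, 543] 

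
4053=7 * 579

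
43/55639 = 43/55639 = 0.00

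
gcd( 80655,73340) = 95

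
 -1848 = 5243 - 7091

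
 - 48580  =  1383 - 49963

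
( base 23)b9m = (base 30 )6LI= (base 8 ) 13640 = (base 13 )29A3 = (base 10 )6048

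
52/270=26/135 = 0.19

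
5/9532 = 5/9532 = 0.00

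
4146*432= 1791072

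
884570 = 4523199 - 3638629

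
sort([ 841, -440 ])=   [ - 440, 841 ] 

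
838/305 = 2+ 228/305 =2.75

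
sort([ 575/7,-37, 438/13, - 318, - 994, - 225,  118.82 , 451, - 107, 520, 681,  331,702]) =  [ - 994,-318, - 225, - 107, - 37,438/13,575/7, 118.82, 331,451 , 520,681  ,  702]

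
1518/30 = 253/5 = 50.60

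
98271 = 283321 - 185050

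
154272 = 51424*3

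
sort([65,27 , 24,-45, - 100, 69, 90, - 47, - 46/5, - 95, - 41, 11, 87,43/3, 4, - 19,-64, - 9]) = [  -  100,-95, - 64, - 47,-45,-41, - 19, - 46/5 ,-9,4, 11,43/3,24,  27,65, 69, 87, 90 ] 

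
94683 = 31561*3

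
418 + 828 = 1246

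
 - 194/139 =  - 2+84/139 = -1.40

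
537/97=5  +  52/97 = 5.54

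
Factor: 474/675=158/225 = 2^1 * 3^(  -  2 )*5^(-2 )*79^1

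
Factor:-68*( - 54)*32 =2^8 * 3^3 * 17^1 = 117504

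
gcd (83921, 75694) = 1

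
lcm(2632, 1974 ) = 7896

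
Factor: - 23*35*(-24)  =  2^3*3^1*5^1 * 7^1*23^1 = 19320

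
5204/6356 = 1301/1589 = 0.82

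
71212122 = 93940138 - 22728016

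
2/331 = 2/331= 0.01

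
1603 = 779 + 824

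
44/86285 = 44/86285 = 0.00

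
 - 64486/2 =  - 32243 = - 32243.00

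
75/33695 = 15/6739 = 0.00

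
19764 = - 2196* ( - 9 )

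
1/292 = 1/292=0.00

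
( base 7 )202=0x64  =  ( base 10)100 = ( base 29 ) 3d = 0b1100100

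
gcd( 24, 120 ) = 24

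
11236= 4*2809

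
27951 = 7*3993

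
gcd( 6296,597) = 1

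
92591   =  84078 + 8513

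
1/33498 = 1/33498 = 0.00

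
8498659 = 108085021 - 99586362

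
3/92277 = 1/30759 = 0.00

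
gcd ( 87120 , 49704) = 24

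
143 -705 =-562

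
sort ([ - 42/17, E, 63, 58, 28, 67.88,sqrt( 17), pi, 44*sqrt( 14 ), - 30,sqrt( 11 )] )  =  [ - 30, - 42/17, E,pi, sqrt( 11), sqrt( 17), 28,  58, 63,67.88,  44*sqrt( 14 )]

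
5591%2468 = 655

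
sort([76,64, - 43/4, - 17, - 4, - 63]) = [-63, - 17, - 43/4, - 4, 64, 76] 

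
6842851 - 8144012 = -1301161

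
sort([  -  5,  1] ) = [ - 5, 1] 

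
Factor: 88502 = 2^1*17^1*19^1*137^1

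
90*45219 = 4069710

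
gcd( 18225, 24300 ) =6075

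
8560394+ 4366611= 12927005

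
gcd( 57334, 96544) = 2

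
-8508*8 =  - 68064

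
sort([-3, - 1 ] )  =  [ - 3, - 1 ] 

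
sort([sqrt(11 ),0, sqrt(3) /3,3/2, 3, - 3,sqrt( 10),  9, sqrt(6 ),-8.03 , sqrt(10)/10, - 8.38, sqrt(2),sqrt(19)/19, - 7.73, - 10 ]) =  [ - 10, - 8.38, - 8.03, - 7.73, - 3, 0, sqrt(19)/19,sqrt(10)/10 , sqrt(3 ) /3, sqrt(2 ) , 3/2, sqrt( 6),3,sqrt( 10 ),sqrt ( 11),9 ] 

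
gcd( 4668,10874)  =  2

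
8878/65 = 8878/65 = 136.58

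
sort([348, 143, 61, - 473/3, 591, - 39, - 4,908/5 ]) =[ - 473/3, - 39, - 4, 61,143 , 908/5,  348, 591]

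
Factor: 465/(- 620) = - 3/4= - 2^( - 2 )*3^1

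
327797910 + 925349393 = 1253147303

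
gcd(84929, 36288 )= 1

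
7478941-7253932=225009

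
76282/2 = 38141= 38141.00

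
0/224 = 0 =0.00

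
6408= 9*712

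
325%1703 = 325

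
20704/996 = 20 + 196/249 = 20.79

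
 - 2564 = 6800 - 9364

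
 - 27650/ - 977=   27650/977 = 28.30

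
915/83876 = 915/83876 = 0.01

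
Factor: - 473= - 11^1*43^1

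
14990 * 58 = 869420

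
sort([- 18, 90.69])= [-18,90.69] 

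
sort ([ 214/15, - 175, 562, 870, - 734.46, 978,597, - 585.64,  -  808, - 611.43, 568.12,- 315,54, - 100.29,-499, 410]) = [ - 808,-734.46,-611.43, - 585.64, - 499 , - 315,-175,  -  100.29, 214/15, 54, 410,562, 568.12,597, 870,978] 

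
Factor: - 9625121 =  - 11^1*875011^1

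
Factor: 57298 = 2^1*28649^1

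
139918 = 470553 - 330635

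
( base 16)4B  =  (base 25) 30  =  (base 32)2B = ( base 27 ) 2l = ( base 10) 75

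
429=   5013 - 4584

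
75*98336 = 7375200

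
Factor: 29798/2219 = 94/7  =  2^1*7^(  -  1)*47^1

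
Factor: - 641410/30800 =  - 2^( - 3 ) *5^( - 1 )*7^2*17^1 = - 833/40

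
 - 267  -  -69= -198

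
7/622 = 7/622 =0.01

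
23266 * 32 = 744512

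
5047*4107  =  20728029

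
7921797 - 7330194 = 591603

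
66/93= 22/31 = 0.71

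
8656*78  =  675168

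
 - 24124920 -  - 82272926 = 58148006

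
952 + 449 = 1401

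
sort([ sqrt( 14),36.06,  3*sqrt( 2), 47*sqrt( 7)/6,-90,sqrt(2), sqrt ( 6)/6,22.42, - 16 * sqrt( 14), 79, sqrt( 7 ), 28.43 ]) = [-90, - 16*sqrt( 14 ),sqrt( 6) /6, sqrt( 2), sqrt ( 7),sqrt( 14 ), 3*sqrt( 2 ), 47* sqrt( 7)/6,22.42,28.43, 36.06, 79]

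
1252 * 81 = 101412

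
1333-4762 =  - 3429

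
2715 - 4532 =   -  1817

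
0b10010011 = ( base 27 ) 5c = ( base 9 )173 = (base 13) b4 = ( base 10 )147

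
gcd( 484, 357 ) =1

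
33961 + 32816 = 66777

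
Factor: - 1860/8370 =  - 2^1*3^( - 2) = - 2/9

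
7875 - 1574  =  6301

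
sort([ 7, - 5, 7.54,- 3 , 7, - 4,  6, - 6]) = [- 6,-5, -4, - 3,  6, 7 , 7, 7.54 ]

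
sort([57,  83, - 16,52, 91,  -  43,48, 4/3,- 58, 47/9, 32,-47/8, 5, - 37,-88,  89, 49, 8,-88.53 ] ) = [ - 88.53,-88, - 58, - 43, - 37, - 16, - 47/8 , 4/3, 5, 47/9, 8, 32,48,49,52, 57,83,89, 91]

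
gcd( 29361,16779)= 3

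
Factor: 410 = 2^1*5^1 * 41^1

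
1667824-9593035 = -7925211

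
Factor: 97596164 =2^2 *197^1*123853^1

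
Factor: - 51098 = -2^1*29^1*881^1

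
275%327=275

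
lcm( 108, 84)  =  756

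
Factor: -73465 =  - 5^1*7^1 *2099^1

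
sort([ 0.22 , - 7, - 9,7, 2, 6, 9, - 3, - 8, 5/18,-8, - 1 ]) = [ - 9, - 8, - 8, - 7, - 3, - 1, 0.22, 5/18, 2, 6, 7, 9]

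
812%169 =136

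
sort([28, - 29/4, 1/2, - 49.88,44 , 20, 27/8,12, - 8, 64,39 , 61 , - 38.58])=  [ - 49.88, - 38.58, - 8 , - 29/4, 1/2,27/8,12 , 20 , 28, 39,  44, 61, 64 ]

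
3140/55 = 628/11 = 57.09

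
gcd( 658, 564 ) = 94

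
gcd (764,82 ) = 2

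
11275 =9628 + 1647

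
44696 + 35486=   80182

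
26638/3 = 8879 + 1/3 =8879.33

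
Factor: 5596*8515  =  47649940 = 2^2*5^1*13^1*131^1*1399^1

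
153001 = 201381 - 48380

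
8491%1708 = 1659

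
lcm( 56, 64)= 448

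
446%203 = 40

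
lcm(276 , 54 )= 2484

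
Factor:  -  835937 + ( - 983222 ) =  - 1819159 = - 157^1*11587^1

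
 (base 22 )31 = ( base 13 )52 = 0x43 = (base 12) 57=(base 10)67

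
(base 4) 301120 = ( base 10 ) 3160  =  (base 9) 4301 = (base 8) 6130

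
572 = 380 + 192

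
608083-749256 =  - 141173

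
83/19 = 4 + 7/19 = 4.37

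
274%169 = 105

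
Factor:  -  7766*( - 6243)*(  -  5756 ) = -279068942328  =  - 2^3*3^1*11^1*353^1*1439^1*2081^1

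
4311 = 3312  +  999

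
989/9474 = 989/9474= 0.10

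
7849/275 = 28 + 149/275 = 28.54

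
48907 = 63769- 14862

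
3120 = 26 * 120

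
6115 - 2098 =4017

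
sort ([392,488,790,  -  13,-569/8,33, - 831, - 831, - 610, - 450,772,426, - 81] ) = [ - 831, - 831, - 610, - 450,-81 , - 569/8, - 13,33 , 392 , 426, 488,  772, 790 ]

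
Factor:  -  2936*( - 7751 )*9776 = 222471806336 = 2^7*13^1*23^1*  47^1*337^1* 367^1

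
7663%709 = 573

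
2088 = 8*261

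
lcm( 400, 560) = 2800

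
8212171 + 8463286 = 16675457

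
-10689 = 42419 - 53108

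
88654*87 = 7712898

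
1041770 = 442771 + 598999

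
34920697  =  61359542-26438845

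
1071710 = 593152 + 478558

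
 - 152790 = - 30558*5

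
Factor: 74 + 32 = 106 =2^1*53^1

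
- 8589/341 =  - 26 + 277/341  =  - 25.19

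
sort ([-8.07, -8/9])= [ - 8.07, - 8/9]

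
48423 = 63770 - 15347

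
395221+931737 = 1326958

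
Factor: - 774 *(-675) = 2^1*3^5 *5^2*43^1 = 522450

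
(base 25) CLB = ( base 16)1f64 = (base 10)8036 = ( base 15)25AB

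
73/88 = 73/88 = 0.83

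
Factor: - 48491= - 48491^1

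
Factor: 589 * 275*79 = 5^2*11^1 * 19^1*31^1*79^1 = 12796025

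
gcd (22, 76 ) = 2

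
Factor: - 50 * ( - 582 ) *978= 28459800 = 2^3*3^2 * 5^2 *97^1*163^1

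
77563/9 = 77563/9 = 8618.11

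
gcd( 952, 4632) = 8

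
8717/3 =2905 + 2/3=2905.67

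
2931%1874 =1057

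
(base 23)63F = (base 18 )a10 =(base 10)3258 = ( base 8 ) 6272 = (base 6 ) 23030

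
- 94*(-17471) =1642274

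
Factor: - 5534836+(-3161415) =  - 8696251 =- 8696251^1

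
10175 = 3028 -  - 7147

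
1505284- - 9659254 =11164538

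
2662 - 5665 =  - 3003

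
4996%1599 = 199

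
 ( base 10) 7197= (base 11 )5453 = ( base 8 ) 16035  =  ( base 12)41B9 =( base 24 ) cbl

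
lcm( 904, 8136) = 8136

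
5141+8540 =13681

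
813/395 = 2 + 23/395 = 2.06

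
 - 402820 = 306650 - 709470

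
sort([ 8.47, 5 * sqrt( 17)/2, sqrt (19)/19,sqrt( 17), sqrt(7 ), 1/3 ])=[sqrt(19)/19, 1/3, sqrt( 7),sqrt( 17), 8.47,5*sqrt(17)/2 ] 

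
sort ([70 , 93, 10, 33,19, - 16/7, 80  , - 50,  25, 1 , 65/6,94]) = [ - 50,  -  16/7, 1 , 10  ,  65/6, 19, 25,33,  70,80, 93,94 ] 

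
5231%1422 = 965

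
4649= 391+4258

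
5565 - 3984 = 1581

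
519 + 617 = 1136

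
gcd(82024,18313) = 1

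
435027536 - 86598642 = 348428894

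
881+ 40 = 921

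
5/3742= 5/3742 = 0.00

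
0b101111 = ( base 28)1j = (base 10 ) 47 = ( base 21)25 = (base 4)233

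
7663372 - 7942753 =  - 279381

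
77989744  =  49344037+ 28645707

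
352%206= 146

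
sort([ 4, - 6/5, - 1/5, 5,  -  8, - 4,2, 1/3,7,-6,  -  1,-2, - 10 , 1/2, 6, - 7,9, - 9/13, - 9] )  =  [ - 10 , -9, - 8,-7, - 6, - 4 , - 2,  -  6/5, - 1, - 9/13, - 1/5, 1/3,1/2, 2, 4, 5, 6,7, 9 ]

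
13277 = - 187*(  -  71) 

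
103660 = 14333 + 89327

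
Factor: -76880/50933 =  - 80/53 =- 2^4 *5^1*53^( - 1 ) 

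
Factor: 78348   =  2^2*3^1*6529^1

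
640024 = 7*91432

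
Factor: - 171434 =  - 2^1*85717^1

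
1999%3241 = 1999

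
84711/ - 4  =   - 84711/4 = -21177.75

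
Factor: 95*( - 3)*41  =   - 11685 = -3^1*5^1*19^1*41^1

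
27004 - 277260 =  - 250256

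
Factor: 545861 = 37^1*  14753^1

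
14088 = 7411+6677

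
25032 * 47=1176504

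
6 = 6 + 0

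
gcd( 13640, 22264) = 88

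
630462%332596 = 297866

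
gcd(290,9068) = 2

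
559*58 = 32422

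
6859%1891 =1186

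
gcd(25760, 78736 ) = 112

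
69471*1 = 69471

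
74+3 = 77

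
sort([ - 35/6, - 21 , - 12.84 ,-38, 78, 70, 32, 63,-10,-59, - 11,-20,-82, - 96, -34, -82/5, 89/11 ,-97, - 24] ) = [  -  97,-96,  -  82,-59, - 38, - 34 ,-24, - 21,-20,  -  82/5, - 12.84, - 11,-10 , - 35/6, 89/11, 32, 63, 70, 78] 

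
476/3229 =476/3229=0.15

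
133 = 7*19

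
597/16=597/16=37.31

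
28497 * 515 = 14675955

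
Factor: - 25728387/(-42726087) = 3^( - 1)*89^1 * 173^1*557^1*4747343^( - 1) = 8576129/14242029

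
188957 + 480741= 669698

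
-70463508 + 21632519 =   -  48830989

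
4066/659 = 6+112/659 = 6.17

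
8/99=8/99 = 0.08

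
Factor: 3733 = 3733^1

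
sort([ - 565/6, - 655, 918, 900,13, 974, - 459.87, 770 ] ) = [ - 655,-459.87, - 565/6, 13,770 , 900, 918,974]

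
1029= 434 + 595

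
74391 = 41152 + 33239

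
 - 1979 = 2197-4176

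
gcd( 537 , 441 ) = 3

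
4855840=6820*712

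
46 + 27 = 73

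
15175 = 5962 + 9213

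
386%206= 180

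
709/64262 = 709/64262 = 0.01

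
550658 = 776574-225916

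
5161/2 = 2580  +  1/2 =2580.50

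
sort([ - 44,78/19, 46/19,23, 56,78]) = [ - 44, 46/19, 78/19,  23 , 56,78]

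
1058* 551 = 582958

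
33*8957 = 295581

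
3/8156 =3/8156 = 0.00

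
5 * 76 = 380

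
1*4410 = 4410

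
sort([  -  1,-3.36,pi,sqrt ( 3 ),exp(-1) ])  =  [ - 3.36,- 1, exp( - 1) , sqrt(3),  pi]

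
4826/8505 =4826/8505=0.57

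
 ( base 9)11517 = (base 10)7711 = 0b1111000011111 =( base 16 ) 1e1f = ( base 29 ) 94q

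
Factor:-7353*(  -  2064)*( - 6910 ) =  - 104870250720 = -2^5*3^3*5^1* 19^1*43^2*691^1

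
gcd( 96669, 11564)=1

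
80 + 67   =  147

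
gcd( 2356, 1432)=4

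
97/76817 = 97/76817= 0.00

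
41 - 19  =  22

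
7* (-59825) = - 418775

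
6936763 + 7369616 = 14306379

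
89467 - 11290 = 78177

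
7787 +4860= 12647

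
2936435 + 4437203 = 7373638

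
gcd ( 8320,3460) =20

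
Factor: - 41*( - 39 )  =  3^1*13^1*41^1 = 1599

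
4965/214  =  4965/214 = 23.20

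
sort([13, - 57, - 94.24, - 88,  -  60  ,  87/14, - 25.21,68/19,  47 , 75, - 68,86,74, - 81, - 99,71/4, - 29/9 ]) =[-99, - 94.24, - 88, - 81, - 68, - 60,  -  57, - 25.21, - 29/9, 68/19, 87/14,  13,71/4,47,74,75,86]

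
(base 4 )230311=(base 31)2UH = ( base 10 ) 2869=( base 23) 59H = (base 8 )5465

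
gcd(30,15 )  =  15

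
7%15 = 7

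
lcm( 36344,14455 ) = 1272040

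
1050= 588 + 462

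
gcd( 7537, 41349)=1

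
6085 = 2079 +4006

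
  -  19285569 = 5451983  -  24737552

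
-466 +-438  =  -904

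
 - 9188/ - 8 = 1148 + 1/2 = 1148.50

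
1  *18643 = 18643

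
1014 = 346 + 668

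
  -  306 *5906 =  - 1807236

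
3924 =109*36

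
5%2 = 1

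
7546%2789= 1968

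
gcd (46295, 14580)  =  5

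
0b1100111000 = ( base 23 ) 1cj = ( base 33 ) OW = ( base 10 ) 824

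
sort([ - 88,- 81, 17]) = [- 88,-81,17] 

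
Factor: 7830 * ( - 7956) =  - 62295480= - 2^3 * 3^5*5^1  *13^1*17^1*29^1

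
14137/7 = 2019 + 4/7 = 2019.57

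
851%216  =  203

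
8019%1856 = 595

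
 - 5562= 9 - 5571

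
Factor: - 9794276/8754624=  -  2^(- 4 )*3^(-2)*15199^( - 1 )*2448569^1= - 2448569/2188656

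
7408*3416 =25305728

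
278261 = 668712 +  - 390451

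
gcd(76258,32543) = 7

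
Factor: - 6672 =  - 2^4*3^1*139^1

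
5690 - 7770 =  - 2080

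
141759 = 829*171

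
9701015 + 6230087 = 15931102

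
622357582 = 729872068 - 107514486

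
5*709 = 3545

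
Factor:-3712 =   -  2^7*29^1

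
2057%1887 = 170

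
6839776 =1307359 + 5532417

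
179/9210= 179/9210 = 0.02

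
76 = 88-12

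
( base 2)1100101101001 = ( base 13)2C65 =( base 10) 6505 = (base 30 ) 76p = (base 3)22220221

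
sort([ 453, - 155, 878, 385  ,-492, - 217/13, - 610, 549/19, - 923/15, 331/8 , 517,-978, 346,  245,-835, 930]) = [ - 978,-835 , - 610, - 492, - 155,-923/15, - 217/13,549/19, 331/8 , 245,346, 385,453, 517,878,930 ] 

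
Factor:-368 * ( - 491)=2^4*23^1 * 491^1 = 180688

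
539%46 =33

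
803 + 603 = 1406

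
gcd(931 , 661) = 1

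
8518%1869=1042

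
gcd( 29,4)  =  1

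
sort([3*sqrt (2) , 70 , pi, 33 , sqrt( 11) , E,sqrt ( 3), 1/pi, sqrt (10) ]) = [ 1/pi,sqrt( 3 ) , E,pi, sqrt( 10 ), sqrt( 11 ),3*sqrt(2 ),33,70] 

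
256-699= -443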